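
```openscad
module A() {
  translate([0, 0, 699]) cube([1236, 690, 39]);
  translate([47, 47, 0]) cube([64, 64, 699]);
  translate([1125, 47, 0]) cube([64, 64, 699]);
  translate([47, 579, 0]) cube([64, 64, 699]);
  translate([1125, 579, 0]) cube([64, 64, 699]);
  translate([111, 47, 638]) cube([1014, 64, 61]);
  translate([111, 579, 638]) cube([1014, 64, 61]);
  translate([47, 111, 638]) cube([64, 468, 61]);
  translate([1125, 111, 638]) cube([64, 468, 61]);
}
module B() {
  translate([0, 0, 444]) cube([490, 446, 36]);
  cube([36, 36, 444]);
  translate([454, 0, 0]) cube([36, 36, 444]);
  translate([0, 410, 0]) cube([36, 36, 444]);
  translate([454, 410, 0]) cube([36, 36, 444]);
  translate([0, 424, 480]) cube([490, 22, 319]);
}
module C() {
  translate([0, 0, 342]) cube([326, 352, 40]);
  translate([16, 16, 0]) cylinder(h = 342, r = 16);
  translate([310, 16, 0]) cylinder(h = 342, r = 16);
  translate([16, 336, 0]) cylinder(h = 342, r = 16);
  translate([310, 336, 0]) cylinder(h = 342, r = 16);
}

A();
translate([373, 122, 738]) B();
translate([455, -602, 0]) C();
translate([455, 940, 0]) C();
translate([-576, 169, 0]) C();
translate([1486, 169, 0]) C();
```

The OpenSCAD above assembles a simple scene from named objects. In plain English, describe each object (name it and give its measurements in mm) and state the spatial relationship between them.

A is a table with a 1236×690 mm rectangular top, 39 mm thick, top surface at z = 738 mm, supported by four 64×64 mm square legs, each inset 47 mm from the nearest pair of top edges, running from the floor. Four apron rails, 64 mm thick and 61 mm tall, run between adjacent legs with their top edges flush with the underside of the top and their outer faces flush with the legs' outer faces.

B is a chair: 490×446 mm seat, 36 mm thick, top at z = 480 mm, on four 36 mm square corner legs flush with the seat edges. A 22 mm thick backrest slab spans the full seat width, extending 319 mm above the seat top, its back face flush with the seat's +y edge.

C is a four-legged stool. The seat is 326×352 mm, 40 mm thick, top at z = 382 mm. It stands on four round legs, each 32 mm in diameter, from z = 0 to the seat underside, each leg's axis is inset half a diameter from the nearest pair of seat edges (so the leg's bounding box is flush with the corner).

The chair is on top of the table, centred. Four stools sit around the table at the −y, +y, −x, +x sides.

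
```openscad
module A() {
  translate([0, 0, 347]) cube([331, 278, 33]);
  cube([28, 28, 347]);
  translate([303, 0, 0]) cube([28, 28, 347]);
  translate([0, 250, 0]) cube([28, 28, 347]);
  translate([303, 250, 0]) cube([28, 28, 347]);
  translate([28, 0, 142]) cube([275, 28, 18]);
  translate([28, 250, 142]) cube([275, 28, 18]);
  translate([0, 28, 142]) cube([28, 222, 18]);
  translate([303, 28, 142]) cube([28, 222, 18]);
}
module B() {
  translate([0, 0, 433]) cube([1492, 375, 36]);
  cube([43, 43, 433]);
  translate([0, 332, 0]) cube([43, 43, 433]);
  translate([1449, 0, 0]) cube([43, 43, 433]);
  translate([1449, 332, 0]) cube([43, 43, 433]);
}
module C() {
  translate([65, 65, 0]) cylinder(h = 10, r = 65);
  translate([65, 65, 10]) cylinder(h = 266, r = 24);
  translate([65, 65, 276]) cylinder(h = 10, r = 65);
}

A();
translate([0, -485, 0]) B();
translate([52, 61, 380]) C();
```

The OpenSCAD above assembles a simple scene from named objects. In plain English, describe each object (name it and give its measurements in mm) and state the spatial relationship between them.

A is a four-legged stool. The seat is 331×278 mm, 33 mm thick, top at z = 380 mm. It stands on four square legs, each 28×28 mm in cross-section, from z = 0 to the seat underside, each flush with a corner of the seat. Four stretchers, 28 mm wide and 18 mm tall, connect adjacent legs with their undersides at z = 142 mm, each running between the inner faces of the legs it joins and aligned with the legs' outer faces on the other axis.

B is a bench: a 1492×375 mm seat slab, 36 mm thick, top at z = 469 mm, on four 43×43 mm square legs flush with the seat corners and standing on z = 0.

C is a spool: two coaxial disc flanges of radius 65 mm and thickness 10 mm, joined by a core cylinder of radius 24 mm and height 266 mm. The lower flange rests on z = 0 and the three cylinders share a vertical axis.

The bench is on the floor beside the stool on its −y side. The spool is on top of the stool.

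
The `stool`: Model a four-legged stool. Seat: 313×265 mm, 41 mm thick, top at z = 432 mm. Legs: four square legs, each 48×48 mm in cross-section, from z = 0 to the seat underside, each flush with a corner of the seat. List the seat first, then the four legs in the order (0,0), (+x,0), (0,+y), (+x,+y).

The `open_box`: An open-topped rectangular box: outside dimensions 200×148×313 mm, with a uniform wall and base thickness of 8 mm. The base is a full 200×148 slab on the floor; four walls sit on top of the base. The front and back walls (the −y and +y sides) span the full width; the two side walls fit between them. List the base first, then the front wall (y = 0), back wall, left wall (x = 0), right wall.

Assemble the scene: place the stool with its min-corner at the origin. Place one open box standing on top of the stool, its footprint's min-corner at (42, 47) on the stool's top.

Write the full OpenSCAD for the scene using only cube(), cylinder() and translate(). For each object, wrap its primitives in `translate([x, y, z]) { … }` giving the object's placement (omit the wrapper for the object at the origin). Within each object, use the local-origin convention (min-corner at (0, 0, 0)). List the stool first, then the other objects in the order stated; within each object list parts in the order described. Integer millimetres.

translate([0, 0, 391]) cube([313, 265, 41]);
cube([48, 48, 391]);
translate([265, 0, 0]) cube([48, 48, 391]);
translate([0, 217, 0]) cube([48, 48, 391]);
translate([265, 217, 0]) cube([48, 48, 391]);
translate([42, 47, 432]) {
  cube([200, 148, 8]);
  translate([0, 0, 8]) cube([200, 8, 305]);
  translate([0, 140, 8]) cube([200, 8, 305]);
  translate([0, 8, 8]) cube([8, 132, 305]);
  translate([192, 8, 8]) cube([8, 132, 305]);
}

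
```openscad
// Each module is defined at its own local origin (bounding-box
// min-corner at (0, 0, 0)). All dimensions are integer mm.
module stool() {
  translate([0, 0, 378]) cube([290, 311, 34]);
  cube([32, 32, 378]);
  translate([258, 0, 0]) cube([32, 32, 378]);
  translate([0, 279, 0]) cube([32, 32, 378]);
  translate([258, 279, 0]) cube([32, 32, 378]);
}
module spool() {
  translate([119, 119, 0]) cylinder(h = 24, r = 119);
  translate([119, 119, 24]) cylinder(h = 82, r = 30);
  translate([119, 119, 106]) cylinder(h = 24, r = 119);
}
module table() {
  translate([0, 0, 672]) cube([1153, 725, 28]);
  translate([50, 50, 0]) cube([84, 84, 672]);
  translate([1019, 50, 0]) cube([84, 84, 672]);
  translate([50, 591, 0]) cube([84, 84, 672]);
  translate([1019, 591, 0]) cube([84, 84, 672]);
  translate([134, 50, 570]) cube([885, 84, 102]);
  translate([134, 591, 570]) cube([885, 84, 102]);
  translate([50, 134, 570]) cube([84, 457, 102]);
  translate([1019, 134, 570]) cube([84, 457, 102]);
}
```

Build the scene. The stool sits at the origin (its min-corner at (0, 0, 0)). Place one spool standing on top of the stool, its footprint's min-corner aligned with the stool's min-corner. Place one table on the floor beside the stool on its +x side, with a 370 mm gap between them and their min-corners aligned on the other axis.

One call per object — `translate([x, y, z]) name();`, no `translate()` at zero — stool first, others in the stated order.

stool();
translate([0, 0, 412]) spool();
translate([660, 0, 0]) table();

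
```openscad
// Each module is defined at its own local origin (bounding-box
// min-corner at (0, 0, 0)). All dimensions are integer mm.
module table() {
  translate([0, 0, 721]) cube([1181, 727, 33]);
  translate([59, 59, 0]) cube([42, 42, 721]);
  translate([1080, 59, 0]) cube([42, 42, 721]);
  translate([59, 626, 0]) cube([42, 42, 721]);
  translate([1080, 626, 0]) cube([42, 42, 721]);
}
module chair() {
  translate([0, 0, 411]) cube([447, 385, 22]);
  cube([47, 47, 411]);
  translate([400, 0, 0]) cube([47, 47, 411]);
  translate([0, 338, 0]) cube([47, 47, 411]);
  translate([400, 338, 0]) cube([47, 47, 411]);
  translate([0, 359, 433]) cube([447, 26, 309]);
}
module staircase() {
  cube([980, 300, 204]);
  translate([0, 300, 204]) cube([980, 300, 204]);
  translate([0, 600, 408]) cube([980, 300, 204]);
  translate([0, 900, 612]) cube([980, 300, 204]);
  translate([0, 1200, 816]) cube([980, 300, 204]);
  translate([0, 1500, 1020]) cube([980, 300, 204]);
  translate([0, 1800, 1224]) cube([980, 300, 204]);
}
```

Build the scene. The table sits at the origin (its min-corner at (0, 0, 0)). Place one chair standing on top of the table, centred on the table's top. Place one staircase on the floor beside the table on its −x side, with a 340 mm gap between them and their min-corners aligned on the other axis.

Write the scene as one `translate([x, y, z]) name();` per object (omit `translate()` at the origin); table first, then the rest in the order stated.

table();
translate([367, 171, 754]) chair();
translate([-1320, 0, 0]) staircase();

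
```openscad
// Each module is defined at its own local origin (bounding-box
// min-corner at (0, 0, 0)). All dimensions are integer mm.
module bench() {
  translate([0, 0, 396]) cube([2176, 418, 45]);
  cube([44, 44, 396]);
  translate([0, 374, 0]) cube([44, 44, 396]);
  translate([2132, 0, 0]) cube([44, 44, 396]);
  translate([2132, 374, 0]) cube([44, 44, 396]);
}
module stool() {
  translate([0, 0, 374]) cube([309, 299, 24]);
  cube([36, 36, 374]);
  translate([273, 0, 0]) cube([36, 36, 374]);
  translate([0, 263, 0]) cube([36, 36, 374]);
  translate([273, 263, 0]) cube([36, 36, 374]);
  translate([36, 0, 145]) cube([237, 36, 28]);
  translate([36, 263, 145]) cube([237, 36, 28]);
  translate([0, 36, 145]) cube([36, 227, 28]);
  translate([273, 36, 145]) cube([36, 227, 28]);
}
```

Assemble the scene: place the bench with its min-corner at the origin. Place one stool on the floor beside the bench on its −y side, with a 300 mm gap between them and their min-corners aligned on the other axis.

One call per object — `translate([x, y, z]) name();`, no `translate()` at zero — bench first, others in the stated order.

bench();
translate([0, -599, 0]) stool();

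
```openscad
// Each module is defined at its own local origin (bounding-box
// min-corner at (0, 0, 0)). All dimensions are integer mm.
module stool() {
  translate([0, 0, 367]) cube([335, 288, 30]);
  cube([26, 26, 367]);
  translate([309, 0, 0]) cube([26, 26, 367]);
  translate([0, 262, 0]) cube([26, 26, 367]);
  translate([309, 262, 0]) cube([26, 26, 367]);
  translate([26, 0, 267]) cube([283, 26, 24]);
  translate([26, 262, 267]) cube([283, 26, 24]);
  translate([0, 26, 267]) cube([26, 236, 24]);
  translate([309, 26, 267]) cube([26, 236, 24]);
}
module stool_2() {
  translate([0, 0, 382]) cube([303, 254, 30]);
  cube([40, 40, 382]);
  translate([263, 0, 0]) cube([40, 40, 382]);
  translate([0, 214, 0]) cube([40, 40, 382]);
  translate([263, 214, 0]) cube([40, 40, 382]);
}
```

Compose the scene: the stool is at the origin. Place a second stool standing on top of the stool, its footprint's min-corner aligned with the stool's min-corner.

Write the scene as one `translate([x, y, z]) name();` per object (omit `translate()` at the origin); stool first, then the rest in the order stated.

stool();
translate([0, 0, 397]) stool_2();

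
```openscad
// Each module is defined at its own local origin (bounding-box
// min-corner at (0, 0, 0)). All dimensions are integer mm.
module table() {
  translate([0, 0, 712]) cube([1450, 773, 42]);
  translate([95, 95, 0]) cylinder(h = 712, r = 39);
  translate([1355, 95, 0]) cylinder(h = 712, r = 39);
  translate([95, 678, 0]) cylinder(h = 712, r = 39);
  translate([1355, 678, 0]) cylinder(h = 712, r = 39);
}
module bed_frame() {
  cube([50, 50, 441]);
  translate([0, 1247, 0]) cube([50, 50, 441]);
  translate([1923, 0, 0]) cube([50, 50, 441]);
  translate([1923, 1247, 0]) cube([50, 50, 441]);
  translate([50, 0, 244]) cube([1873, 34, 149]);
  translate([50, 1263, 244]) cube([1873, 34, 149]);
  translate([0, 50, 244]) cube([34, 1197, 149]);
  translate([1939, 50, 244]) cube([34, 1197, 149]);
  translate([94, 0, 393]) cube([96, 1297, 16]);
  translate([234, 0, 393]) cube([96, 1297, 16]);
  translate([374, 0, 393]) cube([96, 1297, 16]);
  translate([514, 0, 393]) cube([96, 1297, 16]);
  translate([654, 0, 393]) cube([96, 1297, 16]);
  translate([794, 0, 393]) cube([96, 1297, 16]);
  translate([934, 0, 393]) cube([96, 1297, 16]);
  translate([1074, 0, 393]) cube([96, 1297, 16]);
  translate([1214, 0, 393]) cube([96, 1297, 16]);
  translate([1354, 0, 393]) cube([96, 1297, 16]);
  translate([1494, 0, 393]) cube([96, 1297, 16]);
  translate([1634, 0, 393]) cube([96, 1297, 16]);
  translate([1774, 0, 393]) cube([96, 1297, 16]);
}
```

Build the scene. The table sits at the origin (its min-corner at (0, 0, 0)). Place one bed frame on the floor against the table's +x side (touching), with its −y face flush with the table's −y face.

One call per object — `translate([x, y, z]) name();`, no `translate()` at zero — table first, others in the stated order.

table();
translate([1450, 0, 0]) bed_frame();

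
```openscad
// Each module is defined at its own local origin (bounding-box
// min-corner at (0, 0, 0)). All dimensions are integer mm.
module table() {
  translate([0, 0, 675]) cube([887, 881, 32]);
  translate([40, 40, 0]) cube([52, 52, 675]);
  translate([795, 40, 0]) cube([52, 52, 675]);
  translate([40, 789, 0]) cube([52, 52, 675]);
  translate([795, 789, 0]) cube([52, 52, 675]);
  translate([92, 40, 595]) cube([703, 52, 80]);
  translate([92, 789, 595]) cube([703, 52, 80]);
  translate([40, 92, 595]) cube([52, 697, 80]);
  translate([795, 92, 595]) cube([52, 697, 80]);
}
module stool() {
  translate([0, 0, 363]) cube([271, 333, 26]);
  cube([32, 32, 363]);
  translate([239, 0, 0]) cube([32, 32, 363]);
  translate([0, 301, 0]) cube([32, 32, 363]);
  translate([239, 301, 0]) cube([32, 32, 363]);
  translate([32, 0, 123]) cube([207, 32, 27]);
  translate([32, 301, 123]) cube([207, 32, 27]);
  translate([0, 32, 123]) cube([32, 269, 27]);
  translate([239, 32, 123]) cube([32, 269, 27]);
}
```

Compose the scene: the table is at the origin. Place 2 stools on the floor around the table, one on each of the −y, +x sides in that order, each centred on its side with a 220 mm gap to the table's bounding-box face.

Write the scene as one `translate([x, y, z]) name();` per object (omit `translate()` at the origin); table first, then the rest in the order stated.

table();
translate([308, -553, 0]) stool();
translate([1107, 274, 0]) stool();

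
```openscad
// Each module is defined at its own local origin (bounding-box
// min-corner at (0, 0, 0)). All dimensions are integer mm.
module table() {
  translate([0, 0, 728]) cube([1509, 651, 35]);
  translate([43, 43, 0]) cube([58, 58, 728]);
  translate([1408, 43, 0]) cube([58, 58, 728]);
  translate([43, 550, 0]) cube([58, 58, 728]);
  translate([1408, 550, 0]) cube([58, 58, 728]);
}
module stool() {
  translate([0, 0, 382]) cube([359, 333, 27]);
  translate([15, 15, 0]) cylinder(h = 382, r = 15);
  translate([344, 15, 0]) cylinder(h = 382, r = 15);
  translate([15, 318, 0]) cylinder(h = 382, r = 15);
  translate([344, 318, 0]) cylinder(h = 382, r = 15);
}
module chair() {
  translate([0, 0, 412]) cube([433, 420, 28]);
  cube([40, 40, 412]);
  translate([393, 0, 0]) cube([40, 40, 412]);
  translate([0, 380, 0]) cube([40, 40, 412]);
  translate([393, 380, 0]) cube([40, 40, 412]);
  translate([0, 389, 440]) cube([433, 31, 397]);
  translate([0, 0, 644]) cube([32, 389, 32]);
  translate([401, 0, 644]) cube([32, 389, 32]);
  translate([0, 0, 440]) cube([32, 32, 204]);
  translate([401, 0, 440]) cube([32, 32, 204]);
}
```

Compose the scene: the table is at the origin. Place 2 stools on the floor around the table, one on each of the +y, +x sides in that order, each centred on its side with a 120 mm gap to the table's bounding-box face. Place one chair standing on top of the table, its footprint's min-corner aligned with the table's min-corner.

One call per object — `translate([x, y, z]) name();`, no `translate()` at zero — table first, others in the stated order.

table();
translate([575, 771, 0]) stool();
translate([1629, 159, 0]) stool();
translate([0, 0, 763]) chair();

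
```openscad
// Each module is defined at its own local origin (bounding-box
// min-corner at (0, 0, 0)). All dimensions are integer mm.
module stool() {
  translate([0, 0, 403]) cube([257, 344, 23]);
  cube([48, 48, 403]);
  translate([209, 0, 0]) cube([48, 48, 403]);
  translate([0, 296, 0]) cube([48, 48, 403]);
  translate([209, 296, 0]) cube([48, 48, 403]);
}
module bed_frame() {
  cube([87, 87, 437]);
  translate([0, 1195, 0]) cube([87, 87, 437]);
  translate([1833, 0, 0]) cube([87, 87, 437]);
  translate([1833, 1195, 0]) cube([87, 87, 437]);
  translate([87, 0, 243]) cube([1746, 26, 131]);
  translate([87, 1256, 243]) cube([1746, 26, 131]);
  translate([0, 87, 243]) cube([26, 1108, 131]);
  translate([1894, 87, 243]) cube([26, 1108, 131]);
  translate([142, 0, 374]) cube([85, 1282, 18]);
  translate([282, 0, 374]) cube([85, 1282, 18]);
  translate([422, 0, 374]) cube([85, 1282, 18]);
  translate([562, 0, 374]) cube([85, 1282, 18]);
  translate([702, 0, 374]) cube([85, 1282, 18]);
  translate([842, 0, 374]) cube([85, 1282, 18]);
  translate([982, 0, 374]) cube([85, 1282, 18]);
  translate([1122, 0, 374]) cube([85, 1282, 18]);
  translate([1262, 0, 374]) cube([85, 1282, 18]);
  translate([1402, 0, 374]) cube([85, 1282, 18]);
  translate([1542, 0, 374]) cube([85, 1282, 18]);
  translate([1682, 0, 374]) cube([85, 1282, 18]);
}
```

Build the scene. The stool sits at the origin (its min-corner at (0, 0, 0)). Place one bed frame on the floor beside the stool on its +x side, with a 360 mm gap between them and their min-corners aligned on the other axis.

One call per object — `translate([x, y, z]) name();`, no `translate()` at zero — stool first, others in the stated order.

stool();
translate([617, 0, 0]) bed_frame();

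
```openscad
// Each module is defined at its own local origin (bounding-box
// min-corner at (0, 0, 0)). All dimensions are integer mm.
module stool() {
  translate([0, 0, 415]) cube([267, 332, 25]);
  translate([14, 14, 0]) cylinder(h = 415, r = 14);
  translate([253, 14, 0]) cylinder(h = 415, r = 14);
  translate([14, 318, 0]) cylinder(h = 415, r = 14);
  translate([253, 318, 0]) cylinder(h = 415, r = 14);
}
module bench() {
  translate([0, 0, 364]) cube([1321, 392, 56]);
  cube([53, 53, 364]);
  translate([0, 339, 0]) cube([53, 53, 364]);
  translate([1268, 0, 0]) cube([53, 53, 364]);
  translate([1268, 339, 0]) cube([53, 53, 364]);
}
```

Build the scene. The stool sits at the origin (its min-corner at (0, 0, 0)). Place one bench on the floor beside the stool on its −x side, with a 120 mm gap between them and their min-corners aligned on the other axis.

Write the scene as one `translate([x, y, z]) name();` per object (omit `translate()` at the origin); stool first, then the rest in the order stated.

stool();
translate([-1441, 0, 0]) bench();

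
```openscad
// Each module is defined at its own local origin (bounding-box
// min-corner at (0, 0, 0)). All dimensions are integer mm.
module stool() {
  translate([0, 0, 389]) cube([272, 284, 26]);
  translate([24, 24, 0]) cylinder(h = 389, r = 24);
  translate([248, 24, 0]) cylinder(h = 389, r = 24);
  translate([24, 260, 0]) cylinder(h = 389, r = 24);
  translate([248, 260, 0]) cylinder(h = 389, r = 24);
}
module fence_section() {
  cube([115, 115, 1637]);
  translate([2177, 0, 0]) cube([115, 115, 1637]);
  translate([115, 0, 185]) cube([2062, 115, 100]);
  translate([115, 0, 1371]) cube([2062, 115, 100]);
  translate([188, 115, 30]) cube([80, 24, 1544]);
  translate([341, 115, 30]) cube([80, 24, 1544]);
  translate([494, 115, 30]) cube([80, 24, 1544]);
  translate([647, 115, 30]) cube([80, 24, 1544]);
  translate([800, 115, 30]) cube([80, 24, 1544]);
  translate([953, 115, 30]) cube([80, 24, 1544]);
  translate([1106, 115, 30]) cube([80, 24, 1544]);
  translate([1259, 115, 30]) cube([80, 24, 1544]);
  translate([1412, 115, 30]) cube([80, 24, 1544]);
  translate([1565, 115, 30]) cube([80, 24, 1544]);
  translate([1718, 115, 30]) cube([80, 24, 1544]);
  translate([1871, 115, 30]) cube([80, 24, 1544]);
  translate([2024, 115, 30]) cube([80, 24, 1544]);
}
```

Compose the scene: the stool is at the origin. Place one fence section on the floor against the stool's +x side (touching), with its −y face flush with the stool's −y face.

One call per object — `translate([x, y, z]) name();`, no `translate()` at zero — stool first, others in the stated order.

stool();
translate([272, 0, 0]) fence_section();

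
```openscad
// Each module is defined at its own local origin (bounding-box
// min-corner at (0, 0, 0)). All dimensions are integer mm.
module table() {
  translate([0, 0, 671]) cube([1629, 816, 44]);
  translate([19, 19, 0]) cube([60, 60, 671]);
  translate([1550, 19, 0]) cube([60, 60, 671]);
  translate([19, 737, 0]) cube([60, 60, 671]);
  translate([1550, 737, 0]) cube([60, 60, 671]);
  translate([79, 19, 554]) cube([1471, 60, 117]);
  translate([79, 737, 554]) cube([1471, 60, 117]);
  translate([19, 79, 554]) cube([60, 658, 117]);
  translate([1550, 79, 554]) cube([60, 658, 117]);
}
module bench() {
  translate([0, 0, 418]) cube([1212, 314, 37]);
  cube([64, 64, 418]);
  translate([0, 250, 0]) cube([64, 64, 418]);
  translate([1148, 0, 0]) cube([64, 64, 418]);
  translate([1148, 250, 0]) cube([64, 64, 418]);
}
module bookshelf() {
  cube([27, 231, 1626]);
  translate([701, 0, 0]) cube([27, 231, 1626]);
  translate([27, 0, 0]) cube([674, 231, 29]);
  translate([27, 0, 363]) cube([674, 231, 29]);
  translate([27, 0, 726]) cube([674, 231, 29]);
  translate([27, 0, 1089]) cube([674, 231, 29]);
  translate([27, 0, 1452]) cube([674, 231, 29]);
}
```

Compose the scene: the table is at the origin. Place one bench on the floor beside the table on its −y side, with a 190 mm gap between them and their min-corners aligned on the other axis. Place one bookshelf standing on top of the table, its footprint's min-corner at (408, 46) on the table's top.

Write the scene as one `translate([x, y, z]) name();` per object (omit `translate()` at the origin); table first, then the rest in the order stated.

table();
translate([0, -504, 0]) bench();
translate([408, 46, 715]) bookshelf();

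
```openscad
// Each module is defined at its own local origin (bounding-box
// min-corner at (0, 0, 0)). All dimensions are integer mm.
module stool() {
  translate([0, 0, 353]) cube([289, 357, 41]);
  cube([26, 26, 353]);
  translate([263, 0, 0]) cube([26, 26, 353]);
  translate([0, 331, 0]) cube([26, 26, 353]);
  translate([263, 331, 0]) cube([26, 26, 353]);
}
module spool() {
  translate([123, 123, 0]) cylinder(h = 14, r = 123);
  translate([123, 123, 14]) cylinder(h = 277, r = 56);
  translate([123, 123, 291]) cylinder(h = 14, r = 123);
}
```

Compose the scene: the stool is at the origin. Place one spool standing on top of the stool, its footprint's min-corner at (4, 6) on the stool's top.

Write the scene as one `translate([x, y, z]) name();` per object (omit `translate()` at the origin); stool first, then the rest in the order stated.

stool();
translate([4, 6, 394]) spool();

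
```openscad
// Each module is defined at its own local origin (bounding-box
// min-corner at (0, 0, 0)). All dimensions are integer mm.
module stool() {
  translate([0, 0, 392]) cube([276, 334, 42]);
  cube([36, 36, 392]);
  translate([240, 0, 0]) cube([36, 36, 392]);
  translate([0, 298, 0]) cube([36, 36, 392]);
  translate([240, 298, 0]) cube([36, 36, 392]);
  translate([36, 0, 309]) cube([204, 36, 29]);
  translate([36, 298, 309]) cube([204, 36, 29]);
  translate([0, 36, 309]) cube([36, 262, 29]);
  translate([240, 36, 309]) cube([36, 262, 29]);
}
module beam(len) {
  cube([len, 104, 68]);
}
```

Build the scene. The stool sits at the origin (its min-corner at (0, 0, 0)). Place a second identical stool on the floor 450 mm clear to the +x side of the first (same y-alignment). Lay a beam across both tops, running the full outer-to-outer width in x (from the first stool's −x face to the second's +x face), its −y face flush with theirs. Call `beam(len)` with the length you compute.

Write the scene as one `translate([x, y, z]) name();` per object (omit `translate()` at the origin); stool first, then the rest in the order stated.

stool();
translate([726, 0, 0]) stool();
translate([0, 0, 434]) beam(1002);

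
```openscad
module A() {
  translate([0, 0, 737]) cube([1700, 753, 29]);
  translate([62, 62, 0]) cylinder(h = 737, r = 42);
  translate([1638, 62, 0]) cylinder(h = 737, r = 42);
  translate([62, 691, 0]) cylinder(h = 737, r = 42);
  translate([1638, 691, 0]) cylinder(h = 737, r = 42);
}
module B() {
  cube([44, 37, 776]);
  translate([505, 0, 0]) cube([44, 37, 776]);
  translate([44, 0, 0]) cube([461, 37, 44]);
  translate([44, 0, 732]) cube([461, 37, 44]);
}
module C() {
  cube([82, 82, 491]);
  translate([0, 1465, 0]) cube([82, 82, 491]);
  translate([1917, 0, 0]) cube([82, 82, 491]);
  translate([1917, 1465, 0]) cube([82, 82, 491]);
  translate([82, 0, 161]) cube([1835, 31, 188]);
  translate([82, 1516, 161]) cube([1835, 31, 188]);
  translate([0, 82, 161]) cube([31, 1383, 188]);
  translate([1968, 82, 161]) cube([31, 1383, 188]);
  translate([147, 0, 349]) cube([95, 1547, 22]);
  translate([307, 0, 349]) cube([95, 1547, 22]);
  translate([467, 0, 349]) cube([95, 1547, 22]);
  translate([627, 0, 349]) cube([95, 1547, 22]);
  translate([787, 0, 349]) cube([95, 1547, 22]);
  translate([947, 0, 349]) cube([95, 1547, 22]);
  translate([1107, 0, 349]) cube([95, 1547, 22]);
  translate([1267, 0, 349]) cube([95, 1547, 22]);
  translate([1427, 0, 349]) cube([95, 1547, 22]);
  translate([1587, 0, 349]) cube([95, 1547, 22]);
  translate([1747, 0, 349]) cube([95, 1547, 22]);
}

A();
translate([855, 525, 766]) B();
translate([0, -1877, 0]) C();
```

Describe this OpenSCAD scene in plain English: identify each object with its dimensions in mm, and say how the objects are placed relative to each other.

A is a rectangular dining table. The top is 1700×753×29 mm with its upper surface at z = 766 mm. It stands on four round legs of 84 mm diameter, each leg's bounding box inset 20 mm from the nearest pair of top edges, running from the floor to the underside of the top.

B is a rectangular picture frame lying in the x–z plane (depth along y). The opening is 461 mm wide (x) by 688 mm tall (z), surrounded by a border 44 mm wide on all four sides. The frame is 37 mm deep and is made of two full-height vertical stiles with two horizontal rails fitted between them.

C is a bed frame 1999 mm long (x) by 1547 mm wide (y). Four 82×82 mm corner posts, 491 mm tall, at the corners of the footprint. Four rails of 31 mm thickness and 188 mm height run between adjacent posts with their undersides at z = 161 mm, their outer faces flush with the outside of the frame (the two x-running rails run between the posts' inner faces; the two y-running rails run between the posts' inner faces). 11 slats, each 95 mm wide (x) and 22 mm thick, lie across the top of the two x-running rails, running the full 1547 mm width of the frame in y; the slats are evenly spaced along x between the inner faces of the end posts with equal gaps (rounded down to the nearest mm) at the −x end and between each pair — any rounding remainder accumulates at the +x end.

The picture frame is on top of the table. The bed frame is on the floor beside the table on its −y side.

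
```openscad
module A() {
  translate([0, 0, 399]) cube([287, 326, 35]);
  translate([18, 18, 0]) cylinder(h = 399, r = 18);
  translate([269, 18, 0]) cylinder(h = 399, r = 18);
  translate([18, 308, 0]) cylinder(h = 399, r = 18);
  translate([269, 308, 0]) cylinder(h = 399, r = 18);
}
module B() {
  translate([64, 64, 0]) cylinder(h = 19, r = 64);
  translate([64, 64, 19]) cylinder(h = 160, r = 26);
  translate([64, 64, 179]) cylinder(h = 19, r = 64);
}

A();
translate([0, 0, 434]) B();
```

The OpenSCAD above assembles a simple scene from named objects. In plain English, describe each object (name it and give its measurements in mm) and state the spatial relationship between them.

A is a four-legged stool. The seat is 287×326 mm, 35 mm thick, top at z = 434 mm. It stands on four round legs, each 36 mm in diameter, from z = 0 to the seat underside, each leg's axis is inset half a diameter from the nearest pair of seat edges (so the leg's bounding box is flush with the corner).

B is a spool: two coaxial disc flanges of radius 64 mm and thickness 19 mm, joined by a core cylinder of radius 26 mm and height 160 mm. The lower flange rests on z = 0 and the three cylinders share a vertical axis.

The spool is on top of the stool.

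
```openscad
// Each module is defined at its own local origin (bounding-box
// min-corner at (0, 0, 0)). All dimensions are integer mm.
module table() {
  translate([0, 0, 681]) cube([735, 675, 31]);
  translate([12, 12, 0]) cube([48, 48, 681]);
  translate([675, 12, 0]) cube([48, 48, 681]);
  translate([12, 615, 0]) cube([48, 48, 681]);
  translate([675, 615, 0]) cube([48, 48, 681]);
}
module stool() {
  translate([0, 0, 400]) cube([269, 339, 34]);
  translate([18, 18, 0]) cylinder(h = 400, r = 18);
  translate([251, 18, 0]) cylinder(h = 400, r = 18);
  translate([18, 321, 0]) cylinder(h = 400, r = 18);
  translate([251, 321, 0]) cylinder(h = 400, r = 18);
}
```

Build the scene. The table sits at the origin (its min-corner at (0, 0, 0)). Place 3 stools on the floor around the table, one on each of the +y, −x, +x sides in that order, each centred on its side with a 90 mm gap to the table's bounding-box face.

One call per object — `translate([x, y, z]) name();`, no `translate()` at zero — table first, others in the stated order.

table();
translate([233, 765, 0]) stool();
translate([-359, 168, 0]) stool();
translate([825, 168, 0]) stool();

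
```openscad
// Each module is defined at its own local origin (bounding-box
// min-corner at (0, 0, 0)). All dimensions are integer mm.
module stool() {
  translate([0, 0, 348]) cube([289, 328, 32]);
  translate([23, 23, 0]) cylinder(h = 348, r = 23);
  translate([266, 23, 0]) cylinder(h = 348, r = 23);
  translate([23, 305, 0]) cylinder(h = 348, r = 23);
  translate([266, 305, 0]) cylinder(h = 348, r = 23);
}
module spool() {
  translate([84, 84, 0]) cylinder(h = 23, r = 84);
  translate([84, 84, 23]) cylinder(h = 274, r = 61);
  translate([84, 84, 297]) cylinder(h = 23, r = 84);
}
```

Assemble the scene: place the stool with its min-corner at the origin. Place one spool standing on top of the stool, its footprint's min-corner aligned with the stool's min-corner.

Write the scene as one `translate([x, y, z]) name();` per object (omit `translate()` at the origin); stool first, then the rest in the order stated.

stool();
translate([0, 0, 380]) spool();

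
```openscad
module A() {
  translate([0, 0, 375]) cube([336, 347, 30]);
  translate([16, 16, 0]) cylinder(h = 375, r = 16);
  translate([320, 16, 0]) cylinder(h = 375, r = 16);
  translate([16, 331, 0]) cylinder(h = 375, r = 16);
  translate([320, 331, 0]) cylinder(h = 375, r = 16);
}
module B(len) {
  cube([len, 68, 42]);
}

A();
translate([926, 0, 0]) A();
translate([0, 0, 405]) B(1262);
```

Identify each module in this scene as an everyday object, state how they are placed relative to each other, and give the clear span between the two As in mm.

A is a stool. B is a beam. A beam spans the tops of two stools. The clear span between the two stools is 590 mm.

Second stool starts at x = 926; first ends at x = 336; clear span = 926 − 336 = 590 mm.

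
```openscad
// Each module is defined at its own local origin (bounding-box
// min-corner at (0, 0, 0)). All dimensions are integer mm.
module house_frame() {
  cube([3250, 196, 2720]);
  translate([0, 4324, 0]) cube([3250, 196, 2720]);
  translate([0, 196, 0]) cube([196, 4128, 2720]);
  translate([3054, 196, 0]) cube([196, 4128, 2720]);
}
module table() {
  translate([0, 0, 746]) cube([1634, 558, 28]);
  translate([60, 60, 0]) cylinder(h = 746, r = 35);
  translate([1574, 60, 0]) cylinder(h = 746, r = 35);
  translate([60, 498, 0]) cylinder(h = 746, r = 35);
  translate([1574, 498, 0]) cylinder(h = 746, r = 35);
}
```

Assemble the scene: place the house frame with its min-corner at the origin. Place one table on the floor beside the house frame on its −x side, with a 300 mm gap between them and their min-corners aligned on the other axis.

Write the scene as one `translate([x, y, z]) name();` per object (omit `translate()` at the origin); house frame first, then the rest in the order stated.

house_frame();
translate([-1934, 0, 0]) table();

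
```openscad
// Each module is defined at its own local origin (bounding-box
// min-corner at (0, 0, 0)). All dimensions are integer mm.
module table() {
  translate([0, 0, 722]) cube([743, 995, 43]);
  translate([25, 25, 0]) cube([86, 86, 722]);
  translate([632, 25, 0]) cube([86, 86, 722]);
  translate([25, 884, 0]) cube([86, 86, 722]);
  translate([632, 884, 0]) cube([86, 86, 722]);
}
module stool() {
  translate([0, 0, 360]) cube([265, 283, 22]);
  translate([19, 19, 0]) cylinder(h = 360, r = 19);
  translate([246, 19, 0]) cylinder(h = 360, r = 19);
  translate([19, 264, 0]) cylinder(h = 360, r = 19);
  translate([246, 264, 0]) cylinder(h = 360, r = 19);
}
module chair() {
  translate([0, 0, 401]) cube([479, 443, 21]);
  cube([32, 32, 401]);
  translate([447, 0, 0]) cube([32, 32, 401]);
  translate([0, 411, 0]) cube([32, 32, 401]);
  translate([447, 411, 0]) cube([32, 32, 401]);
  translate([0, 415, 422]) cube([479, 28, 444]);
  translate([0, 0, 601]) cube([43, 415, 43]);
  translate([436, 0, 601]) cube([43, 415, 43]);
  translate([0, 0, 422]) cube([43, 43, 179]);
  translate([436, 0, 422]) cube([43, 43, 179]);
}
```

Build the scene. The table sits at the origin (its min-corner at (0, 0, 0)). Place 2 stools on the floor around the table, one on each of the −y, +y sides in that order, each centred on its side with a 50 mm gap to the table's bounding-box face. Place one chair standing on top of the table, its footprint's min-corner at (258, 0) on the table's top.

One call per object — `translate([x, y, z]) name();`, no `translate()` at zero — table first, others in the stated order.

table();
translate([239, -333, 0]) stool();
translate([239, 1045, 0]) stool();
translate([258, 0, 765]) chair();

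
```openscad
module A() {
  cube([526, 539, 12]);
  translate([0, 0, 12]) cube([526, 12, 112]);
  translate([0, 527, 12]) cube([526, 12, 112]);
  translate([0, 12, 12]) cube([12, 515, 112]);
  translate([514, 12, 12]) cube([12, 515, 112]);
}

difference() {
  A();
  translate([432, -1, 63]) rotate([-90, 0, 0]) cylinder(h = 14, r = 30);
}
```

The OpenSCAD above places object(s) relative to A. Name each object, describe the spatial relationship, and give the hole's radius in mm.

The subtracted cylinder has r = 30 mm.

A is an open box. The open box has a circular hole through its front wall. The hole's radius is 30 mm.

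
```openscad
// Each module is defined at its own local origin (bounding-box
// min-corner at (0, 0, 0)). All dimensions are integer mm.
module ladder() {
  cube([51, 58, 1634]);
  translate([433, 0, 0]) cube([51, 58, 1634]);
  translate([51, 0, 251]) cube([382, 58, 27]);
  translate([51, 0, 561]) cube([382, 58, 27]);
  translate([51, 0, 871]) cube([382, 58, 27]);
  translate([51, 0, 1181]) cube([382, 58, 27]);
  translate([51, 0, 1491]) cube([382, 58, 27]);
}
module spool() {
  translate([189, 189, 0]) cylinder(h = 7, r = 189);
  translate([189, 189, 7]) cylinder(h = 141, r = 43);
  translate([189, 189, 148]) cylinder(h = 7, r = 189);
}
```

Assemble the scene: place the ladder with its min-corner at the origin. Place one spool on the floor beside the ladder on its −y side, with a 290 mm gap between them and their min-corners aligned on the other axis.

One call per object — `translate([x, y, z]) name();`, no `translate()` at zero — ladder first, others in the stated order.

ladder();
translate([0, -668, 0]) spool();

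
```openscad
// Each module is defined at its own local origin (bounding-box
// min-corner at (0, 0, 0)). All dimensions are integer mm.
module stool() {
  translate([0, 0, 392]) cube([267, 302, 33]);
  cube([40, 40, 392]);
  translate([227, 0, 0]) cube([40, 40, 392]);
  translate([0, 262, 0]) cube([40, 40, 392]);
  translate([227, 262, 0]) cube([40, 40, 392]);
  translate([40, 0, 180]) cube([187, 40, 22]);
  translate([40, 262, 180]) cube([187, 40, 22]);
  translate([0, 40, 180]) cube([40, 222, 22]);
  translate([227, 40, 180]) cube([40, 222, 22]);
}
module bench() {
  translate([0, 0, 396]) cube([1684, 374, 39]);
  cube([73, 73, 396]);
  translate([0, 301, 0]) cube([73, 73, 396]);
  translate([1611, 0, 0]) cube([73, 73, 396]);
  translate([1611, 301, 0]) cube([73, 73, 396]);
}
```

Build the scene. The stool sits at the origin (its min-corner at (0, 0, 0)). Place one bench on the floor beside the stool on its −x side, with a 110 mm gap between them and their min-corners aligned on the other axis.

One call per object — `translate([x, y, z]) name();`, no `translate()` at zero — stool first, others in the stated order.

stool();
translate([-1794, 0, 0]) bench();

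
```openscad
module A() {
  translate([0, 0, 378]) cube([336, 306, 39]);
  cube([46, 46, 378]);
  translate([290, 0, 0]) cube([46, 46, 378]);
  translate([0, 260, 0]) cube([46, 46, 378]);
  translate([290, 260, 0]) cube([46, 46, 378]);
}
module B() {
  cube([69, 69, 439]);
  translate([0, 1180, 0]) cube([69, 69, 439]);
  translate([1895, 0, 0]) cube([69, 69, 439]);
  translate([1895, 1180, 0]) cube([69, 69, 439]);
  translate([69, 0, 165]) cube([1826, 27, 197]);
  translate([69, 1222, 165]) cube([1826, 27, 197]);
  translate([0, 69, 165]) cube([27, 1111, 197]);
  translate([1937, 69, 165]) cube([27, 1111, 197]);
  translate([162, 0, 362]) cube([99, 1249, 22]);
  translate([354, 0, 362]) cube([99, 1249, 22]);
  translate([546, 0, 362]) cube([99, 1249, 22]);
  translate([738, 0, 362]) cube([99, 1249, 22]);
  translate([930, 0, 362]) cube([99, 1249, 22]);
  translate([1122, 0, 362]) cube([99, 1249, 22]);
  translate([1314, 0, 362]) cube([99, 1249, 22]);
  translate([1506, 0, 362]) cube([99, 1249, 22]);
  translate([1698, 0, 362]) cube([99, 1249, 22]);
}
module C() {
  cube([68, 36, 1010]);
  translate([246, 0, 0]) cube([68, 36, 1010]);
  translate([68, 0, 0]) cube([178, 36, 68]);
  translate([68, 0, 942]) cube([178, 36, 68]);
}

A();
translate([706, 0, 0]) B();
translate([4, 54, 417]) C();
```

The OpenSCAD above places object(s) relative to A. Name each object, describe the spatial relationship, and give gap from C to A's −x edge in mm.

A is a stool. B is a bed frame. C is a picture frame. The bed frame is on the floor beside the stool on its +x side. The picture frame is on top of the stool. The gap from the picture frame to the stool's −x edge is 4 mm.

The picture frame's min-x is at 4; the stool's min-x is 0; gap = 4 mm.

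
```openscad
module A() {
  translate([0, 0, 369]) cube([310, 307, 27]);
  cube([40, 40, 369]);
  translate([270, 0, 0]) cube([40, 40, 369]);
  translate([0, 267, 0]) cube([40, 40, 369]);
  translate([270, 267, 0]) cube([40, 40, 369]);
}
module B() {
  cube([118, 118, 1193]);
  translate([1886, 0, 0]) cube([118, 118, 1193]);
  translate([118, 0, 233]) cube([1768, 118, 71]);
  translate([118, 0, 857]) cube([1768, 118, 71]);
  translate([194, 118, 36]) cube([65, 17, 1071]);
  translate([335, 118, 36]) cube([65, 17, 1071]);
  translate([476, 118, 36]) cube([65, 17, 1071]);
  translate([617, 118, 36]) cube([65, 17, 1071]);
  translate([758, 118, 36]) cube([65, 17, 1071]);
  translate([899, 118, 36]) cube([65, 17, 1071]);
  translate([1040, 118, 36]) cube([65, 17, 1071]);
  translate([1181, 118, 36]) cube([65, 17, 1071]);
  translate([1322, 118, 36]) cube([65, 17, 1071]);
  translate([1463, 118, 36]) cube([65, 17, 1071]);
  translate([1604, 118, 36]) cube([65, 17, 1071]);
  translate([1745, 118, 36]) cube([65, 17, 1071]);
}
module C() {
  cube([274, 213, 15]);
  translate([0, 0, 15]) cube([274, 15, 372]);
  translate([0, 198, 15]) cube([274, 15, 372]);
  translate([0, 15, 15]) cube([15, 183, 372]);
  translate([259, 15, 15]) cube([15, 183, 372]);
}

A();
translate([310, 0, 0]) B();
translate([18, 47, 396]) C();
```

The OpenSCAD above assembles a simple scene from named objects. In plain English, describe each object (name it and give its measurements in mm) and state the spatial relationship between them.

A is a four-legged stool. The seat is 310×307 mm, 27 mm thick, top at z = 396 mm. It stands on four square legs, each 40×40 mm in cross-section, from z = 0 to the seat underside, each flush with a corner of the seat.

B is a fence section. Two 118×118 mm posts, 1193 mm tall, stand on the floor with a clear span of 1768 mm between their inner faces. Two horizontal rails of 118×71 mm section span the gap between the posts with their undersides at z = 233 mm and z = 857 mm, flush with the posts' −y face. 12 pickets, each 65 mm wide, 17 mm thick and 1071 mm tall, are fixed to the +y face of the rails with their bottoms at z = 36 mm, evenly spaced across the span with equal gaps (rounded down to the nearest mm) at the −x end and between each pair — any rounding remainder accumulates at the +x end.

C is an open storage box with external size 274×213×387 mm and wall thickness 15 mm (the base is also 15 mm thick). The base covers the whole footprint; the four walls stand on the base, with the y-facing walls full-width and the x-facing walls fitting between their inner faces.

The fence section is against the stool's +x side, with their −y faces flush. The open box is on top of the stool, centred.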